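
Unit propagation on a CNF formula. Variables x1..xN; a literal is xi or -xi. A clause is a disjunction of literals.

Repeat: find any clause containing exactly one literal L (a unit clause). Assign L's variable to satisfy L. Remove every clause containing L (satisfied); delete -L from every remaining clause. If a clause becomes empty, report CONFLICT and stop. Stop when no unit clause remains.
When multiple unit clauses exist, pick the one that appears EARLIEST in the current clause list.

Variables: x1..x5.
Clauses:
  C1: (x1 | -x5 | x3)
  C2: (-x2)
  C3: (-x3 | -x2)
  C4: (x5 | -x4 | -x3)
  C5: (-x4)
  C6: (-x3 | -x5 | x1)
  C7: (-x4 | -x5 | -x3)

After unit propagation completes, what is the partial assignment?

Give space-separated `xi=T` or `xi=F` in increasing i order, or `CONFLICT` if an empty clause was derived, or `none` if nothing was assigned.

unit clause [-2] forces x2=F; simplify:
  satisfied 2 clause(s); 5 remain; assigned so far: [2]
unit clause [-4] forces x4=F; simplify:
  satisfied 3 clause(s); 2 remain; assigned so far: [2, 4]

Answer: x2=F x4=F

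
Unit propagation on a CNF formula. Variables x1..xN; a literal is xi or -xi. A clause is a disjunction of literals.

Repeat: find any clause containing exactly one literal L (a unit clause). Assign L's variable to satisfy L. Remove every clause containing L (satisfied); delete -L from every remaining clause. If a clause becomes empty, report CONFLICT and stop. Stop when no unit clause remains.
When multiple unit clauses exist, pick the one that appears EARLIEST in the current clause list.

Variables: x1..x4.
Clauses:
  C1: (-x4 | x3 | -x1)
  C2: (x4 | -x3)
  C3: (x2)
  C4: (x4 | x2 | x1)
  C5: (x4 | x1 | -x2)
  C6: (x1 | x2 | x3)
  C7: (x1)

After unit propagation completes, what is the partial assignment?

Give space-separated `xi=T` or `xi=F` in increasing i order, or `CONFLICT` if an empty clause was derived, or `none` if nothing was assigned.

Answer: x1=T x2=T

Derivation:
unit clause [2] forces x2=T; simplify:
  drop -2 from [4, 1, -2] -> [4, 1]
  satisfied 3 clause(s); 4 remain; assigned so far: [2]
unit clause [1] forces x1=T; simplify:
  drop -1 from [-4, 3, -1] -> [-4, 3]
  satisfied 2 clause(s); 2 remain; assigned so far: [1, 2]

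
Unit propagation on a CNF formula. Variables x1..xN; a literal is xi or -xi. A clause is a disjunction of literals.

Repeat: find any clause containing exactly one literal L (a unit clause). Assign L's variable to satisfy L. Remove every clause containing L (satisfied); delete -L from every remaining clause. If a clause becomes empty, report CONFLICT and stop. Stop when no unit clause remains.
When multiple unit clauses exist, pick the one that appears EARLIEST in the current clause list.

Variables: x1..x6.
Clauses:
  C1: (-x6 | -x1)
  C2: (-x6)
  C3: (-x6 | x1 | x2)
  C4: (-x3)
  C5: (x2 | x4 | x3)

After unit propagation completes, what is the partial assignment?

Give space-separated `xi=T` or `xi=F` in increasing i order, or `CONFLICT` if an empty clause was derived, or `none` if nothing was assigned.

Answer: x3=F x6=F

Derivation:
unit clause [-6] forces x6=F; simplify:
  satisfied 3 clause(s); 2 remain; assigned so far: [6]
unit clause [-3] forces x3=F; simplify:
  drop 3 from [2, 4, 3] -> [2, 4]
  satisfied 1 clause(s); 1 remain; assigned so far: [3, 6]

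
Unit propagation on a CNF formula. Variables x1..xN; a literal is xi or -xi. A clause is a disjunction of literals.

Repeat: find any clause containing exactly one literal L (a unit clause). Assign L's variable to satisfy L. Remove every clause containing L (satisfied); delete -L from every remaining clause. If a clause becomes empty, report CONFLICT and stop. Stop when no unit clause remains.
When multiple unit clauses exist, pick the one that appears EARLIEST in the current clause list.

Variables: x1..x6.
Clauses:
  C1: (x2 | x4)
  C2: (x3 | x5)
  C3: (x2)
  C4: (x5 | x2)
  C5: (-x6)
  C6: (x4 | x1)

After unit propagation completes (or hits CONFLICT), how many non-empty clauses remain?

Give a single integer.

unit clause [2] forces x2=T; simplify:
  satisfied 3 clause(s); 3 remain; assigned so far: [2]
unit clause [-6] forces x6=F; simplify:
  satisfied 1 clause(s); 2 remain; assigned so far: [2, 6]

Answer: 2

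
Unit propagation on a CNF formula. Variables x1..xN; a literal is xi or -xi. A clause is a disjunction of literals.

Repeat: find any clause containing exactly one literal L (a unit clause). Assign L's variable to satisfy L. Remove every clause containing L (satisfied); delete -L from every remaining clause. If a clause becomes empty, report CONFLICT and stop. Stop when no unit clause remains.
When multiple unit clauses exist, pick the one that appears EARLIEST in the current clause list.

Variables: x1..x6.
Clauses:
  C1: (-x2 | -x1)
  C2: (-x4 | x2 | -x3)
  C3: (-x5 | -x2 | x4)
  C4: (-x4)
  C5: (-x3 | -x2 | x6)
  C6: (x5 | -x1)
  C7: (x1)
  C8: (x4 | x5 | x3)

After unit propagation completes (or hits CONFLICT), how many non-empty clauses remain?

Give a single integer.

Answer: 0

Derivation:
unit clause [-4] forces x4=F; simplify:
  drop 4 from [-5, -2, 4] -> [-5, -2]
  drop 4 from [4, 5, 3] -> [5, 3]
  satisfied 2 clause(s); 6 remain; assigned so far: [4]
unit clause [1] forces x1=T; simplify:
  drop -1 from [-2, -1] -> [-2]
  drop -1 from [5, -1] -> [5]
  satisfied 1 clause(s); 5 remain; assigned so far: [1, 4]
unit clause [-2] forces x2=F; simplify:
  satisfied 3 clause(s); 2 remain; assigned so far: [1, 2, 4]
unit clause [5] forces x5=T; simplify:
  satisfied 2 clause(s); 0 remain; assigned so far: [1, 2, 4, 5]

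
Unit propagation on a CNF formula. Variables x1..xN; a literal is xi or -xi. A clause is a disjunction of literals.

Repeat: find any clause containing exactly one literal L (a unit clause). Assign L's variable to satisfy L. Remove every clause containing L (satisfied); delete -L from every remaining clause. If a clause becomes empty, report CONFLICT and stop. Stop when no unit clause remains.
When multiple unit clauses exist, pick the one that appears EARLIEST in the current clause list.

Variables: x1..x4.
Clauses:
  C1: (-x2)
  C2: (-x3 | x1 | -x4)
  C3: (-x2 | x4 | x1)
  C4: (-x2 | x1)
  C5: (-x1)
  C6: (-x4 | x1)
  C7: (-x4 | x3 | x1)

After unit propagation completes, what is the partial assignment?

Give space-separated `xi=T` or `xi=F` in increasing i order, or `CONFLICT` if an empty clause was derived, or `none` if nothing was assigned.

Answer: x1=F x2=F x4=F

Derivation:
unit clause [-2] forces x2=F; simplify:
  satisfied 3 clause(s); 4 remain; assigned so far: [2]
unit clause [-1] forces x1=F; simplify:
  drop 1 from [-3, 1, -4] -> [-3, -4]
  drop 1 from [-4, 1] -> [-4]
  drop 1 from [-4, 3, 1] -> [-4, 3]
  satisfied 1 clause(s); 3 remain; assigned so far: [1, 2]
unit clause [-4] forces x4=F; simplify:
  satisfied 3 clause(s); 0 remain; assigned so far: [1, 2, 4]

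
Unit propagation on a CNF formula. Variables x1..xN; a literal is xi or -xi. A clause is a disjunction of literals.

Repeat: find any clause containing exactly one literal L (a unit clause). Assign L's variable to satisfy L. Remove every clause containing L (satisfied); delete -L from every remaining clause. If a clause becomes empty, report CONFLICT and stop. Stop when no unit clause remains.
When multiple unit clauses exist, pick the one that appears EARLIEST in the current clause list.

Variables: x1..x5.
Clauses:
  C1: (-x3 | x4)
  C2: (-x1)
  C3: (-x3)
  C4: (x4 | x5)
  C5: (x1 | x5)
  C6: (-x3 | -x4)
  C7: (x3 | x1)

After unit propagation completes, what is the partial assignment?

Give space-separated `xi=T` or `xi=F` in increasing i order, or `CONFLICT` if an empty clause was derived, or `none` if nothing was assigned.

unit clause [-1] forces x1=F; simplify:
  drop 1 from [1, 5] -> [5]
  drop 1 from [3, 1] -> [3]
  satisfied 1 clause(s); 6 remain; assigned so far: [1]
unit clause [-3] forces x3=F; simplify:
  drop 3 from [3] -> [] (empty!)
  satisfied 3 clause(s); 3 remain; assigned so far: [1, 3]
CONFLICT (empty clause)

Answer: CONFLICT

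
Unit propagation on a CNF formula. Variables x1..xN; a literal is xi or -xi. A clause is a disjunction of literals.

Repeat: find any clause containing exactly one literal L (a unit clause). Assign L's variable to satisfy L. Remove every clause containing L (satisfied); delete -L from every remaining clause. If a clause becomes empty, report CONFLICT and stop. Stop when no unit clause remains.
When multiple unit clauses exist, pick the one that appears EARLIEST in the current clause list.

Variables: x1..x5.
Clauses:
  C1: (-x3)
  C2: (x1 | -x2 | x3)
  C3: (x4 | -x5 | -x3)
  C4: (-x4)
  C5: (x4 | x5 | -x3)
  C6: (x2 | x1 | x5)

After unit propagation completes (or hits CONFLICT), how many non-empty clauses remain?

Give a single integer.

unit clause [-3] forces x3=F; simplify:
  drop 3 from [1, -2, 3] -> [1, -2]
  satisfied 3 clause(s); 3 remain; assigned so far: [3]
unit clause [-4] forces x4=F; simplify:
  satisfied 1 clause(s); 2 remain; assigned so far: [3, 4]

Answer: 2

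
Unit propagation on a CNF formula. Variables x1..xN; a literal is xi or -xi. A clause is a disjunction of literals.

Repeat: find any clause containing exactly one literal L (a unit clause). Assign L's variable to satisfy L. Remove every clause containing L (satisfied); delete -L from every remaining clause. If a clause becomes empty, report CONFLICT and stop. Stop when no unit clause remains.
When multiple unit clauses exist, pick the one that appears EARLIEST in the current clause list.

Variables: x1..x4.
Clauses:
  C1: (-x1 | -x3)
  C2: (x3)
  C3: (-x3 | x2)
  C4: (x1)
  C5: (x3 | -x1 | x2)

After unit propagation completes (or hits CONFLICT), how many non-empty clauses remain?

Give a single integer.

Answer: 1

Derivation:
unit clause [3] forces x3=T; simplify:
  drop -3 from [-1, -3] -> [-1]
  drop -3 from [-3, 2] -> [2]
  satisfied 2 clause(s); 3 remain; assigned so far: [3]
unit clause [-1] forces x1=F; simplify:
  drop 1 from [1] -> [] (empty!)
  satisfied 1 clause(s); 2 remain; assigned so far: [1, 3]
CONFLICT (empty clause)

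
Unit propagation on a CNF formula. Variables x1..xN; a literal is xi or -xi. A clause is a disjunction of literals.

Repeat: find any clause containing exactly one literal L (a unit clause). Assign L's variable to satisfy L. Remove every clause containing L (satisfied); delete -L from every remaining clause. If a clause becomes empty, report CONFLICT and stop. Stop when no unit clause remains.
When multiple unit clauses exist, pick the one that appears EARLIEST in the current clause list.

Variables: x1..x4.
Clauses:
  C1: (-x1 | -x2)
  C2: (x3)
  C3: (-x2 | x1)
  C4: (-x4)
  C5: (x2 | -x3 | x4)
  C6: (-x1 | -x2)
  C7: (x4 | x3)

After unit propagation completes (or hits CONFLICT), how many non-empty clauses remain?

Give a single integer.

Answer: 0

Derivation:
unit clause [3] forces x3=T; simplify:
  drop -3 from [2, -3, 4] -> [2, 4]
  satisfied 2 clause(s); 5 remain; assigned so far: [3]
unit clause [-4] forces x4=F; simplify:
  drop 4 from [2, 4] -> [2]
  satisfied 1 clause(s); 4 remain; assigned so far: [3, 4]
unit clause [2] forces x2=T; simplify:
  drop -2 from [-1, -2] -> [-1]
  drop -2 from [-2, 1] -> [1]
  drop -2 from [-1, -2] -> [-1]
  satisfied 1 clause(s); 3 remain; assigned so far: [2, 3, 4]
unit clause [-1] forces x1=F; simplify:
  drop 1 from [1] -> [] (empty!)
  satisfied 2 clause(s); 1 remain; assigned so far: [1, 2, 3, 4]
CONFLICT (empty clause)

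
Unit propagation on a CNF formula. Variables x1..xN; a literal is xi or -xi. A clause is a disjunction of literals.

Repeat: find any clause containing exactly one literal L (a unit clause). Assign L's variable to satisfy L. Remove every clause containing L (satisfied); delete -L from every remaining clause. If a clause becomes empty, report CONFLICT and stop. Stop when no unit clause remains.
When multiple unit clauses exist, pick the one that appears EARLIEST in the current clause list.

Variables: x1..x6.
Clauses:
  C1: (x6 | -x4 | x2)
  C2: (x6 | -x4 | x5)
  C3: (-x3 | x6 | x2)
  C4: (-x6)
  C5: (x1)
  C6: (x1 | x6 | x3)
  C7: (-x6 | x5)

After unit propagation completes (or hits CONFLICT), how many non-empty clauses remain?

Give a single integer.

Answer: 3

Derivation:
unit clause [-6] forces x6=F; simplify:
  drop 6 from [6, -4, 2] -> [-4, 2]
  drop 6 from [6, -4, 5] -> [-4, 5]
  drop 6 from [-3, 6, 2] -> [-3, 2]
  drop 6 from [1, 6, 3] -> [1, 3]
  satisfied 2 clause(s); 5 remain; assigned so far: [6]
unit clause [1] forces x1=T; simplify:
  satisfied 2 clause(s); 3 remain; assigned so far: [1, 6]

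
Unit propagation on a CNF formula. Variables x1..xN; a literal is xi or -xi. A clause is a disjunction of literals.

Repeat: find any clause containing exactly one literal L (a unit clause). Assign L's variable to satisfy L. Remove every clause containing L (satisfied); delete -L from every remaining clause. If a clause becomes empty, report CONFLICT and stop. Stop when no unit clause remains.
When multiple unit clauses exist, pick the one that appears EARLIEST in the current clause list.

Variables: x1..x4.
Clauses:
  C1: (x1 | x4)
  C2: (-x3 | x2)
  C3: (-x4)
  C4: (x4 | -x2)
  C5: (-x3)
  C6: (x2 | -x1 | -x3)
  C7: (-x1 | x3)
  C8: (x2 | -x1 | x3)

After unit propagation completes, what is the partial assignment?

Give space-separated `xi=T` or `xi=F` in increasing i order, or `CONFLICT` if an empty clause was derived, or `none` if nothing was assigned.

Answer: CONFLICT

Derivation:
unit clause [-4] forces x4=F; simplify:
  drop 4 from [1, 4] -> [1]
  drop 4 from [4, -2] -> [-2]
  satisfied 1 clause(s); 7 remain; assigned so far: [4]
unit clause [1] forces x1=T; simplify:
  drop -1 from [2, -1, -3] -> [2, -3]
  drop -1 from [-1, 3] -> [3]
  drop -1 from [2, -1, 3] -> [2, 3]
  satisfied 1 clause(s); 6 remain; assigned so far: [1, 4]
unit clause [-2] forces x2=F; simplify:
  drop 2 from [-3, 2] -> [-3]
  drop 2 from [2, -3] -> [-3]
  drop 2 from [2, 3] -> [3]
  satisfied 1 clause(s); 5 remain; assigned so far: [1, 2, 4]
unit clause [-3] forces x3=F; simplify:
  drop 3 from [3] -> [] (empty!)
  drop 3 from [3] -> [] (empty!)
  satisfied 3 clause(s); 2 remain; assigned so far: [1, 2, 3, 4]
CONFLICT (empty clause)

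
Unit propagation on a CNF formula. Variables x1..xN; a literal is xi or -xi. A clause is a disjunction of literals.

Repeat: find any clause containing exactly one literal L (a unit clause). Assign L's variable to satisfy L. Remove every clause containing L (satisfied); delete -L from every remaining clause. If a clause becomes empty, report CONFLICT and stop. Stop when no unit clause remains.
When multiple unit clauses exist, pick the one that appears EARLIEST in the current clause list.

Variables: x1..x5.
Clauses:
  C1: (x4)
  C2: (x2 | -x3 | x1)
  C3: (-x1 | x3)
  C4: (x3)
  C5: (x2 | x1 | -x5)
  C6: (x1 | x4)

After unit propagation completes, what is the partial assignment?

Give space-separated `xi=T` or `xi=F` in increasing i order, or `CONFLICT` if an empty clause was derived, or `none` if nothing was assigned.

Answer: x3=T x4=T

Derivation:
unit clause [4] forces x4=T; simplify:
  satisfied 2 clause(s); 4 remain; assigned so far: [4]
unit clause [3] forces x3=T; simplify:
  drop -3 from [2, -3, 1] -> [2, 1]
  satisfied 2 clause(s); 2 remain; assigned so far: [3, 4]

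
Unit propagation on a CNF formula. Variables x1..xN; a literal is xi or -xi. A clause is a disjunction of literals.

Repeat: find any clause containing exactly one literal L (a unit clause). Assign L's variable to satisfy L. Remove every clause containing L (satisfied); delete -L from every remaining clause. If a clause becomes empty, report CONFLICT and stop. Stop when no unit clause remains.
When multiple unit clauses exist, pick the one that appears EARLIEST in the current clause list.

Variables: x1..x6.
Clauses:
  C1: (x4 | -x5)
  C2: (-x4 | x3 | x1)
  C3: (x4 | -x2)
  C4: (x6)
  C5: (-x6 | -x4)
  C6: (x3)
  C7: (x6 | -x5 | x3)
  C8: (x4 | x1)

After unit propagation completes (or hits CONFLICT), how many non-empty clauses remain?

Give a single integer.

Answer: 0

Derivation:
unit clause [6] forces x6=T; simplify:
  drop -6 from [-6, -4] -> [-4]
  satisfied 2 clause(s); 6 remain; assigned so far: [6]
unit clause [-4] forces x4=F; simplify:
  drop 4 from [4, -5] -> [-5]
  drop 4 from [4, -2] -> [-2]
  drop 4 from [4, 1] -> [1]
  satisfied 2 clause(s); 4 remain; assigned so far: [4, 6]
unit clause [-5] forces x5=F; simplify:
  satisfied 1 clause(s); 3 remain; assigned so far: [4, 5, 6]
unit clause [-2] forces x2=F; simplify:
  satisfied 1 clause(s); 2 remain; assigned so far: [2, 4, 5, 6]
unit clause [3] forces x3=T; simplify:
  satisfied 1 clause(s); 1 remain; assigned so far: [2, 3, 4, 5, 6]
unit clause [1] forces x1=T; simplify:
  satisfied 1 clause(s); 0 remain; assigned so far: [1, 2, 3, 4, 5, 6]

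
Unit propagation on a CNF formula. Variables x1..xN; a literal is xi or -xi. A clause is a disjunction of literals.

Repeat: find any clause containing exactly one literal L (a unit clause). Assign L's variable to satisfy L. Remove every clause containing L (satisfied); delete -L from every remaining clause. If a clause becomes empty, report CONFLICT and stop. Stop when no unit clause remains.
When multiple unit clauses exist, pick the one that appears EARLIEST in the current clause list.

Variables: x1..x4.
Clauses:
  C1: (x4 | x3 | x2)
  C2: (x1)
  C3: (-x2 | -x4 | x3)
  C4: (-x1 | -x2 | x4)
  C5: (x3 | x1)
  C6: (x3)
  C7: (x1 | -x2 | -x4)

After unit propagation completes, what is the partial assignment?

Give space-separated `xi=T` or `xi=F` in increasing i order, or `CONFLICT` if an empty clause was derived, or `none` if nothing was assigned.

Answer: x1=T x3=T

Derivation:
unit clause [1] forces x1=T; simplify:
  drop -1 from [-1, -2, 4] -> [-2, 4]
  satisfied 3 clause(s); 4 remain; assigned so far: [1]
unit clause [3] forces x3=T; simplify:
  satisfied 3 clause(s); 1 remain; assigned so far: [1, 3]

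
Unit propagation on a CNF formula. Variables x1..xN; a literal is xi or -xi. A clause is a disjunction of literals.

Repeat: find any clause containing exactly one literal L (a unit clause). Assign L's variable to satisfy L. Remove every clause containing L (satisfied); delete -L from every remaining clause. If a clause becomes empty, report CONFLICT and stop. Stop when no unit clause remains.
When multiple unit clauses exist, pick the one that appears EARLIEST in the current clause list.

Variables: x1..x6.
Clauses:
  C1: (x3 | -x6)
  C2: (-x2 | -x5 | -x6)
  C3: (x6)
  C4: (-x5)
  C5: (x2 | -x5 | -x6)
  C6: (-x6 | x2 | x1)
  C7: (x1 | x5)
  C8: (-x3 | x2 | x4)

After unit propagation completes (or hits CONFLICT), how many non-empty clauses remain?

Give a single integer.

Answer: 1

Derivation:
unit clause [6] forces x6=T; simplify:
  drop -6 from [3, -6] -> [3]
  drop -6 from [-2, -5, -6] -> [-2, -5]
  drop -6 from [2, -5, -6] -> [2, -5]
  drop -6 from [-6, 2, 1] -> [2, 1]
  satisfied 1 clause(s); 7 remain; assigned so far: [6]
unit clause [3] forces x3=T; simplify:
  drop -3 from [-3, 2, 4] -> [2, 4]
  satisfied 1 clause(s); 6 remain; assigned so far: [3, 6]
unit clause [-5] forces x5=F; simplify:
  drop 5 from [1, 5] -> [1]
  satisfied 3 clause(s); 3 remain; assigned so far: [3, 5, 6]
unit clause [1] forces x1=T; simplify:
  satisfied 2 clause(s); 1 remain; assigned so far: [1, 3, 5, 6]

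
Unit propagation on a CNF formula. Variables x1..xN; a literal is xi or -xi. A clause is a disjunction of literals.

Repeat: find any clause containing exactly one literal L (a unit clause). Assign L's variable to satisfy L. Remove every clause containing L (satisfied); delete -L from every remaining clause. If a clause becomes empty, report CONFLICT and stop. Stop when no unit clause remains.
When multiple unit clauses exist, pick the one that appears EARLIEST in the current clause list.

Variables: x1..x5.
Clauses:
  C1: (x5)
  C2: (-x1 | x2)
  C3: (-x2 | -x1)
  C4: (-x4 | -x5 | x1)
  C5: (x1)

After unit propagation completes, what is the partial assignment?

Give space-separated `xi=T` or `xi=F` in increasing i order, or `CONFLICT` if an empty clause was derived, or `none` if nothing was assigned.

unit clause [5] forces x5=T; simplify:
  drop -5 from [-4, -5, 1] -> [-4, 1]
  satisfied 1 clause(s); 4 remain; assigned so far: [5]
unit clause [1] forces x1=T; simplify:
  drop -1 from [-1, 2] -> [2]
  drop -1 from [-2, -1] -> [-2]
  satisfied 2 clause(s); 2 remain; assigned so far: [1, 5]
unit clause [2] forces x2=T; simplify:
  drop -2 from [-2] -> [] (empty!)
  satisfied 1 clause(s); 1 remain; assigned so far: [1, 2, 5]
CONFLICT (empty clause)

Answer: CONFLICT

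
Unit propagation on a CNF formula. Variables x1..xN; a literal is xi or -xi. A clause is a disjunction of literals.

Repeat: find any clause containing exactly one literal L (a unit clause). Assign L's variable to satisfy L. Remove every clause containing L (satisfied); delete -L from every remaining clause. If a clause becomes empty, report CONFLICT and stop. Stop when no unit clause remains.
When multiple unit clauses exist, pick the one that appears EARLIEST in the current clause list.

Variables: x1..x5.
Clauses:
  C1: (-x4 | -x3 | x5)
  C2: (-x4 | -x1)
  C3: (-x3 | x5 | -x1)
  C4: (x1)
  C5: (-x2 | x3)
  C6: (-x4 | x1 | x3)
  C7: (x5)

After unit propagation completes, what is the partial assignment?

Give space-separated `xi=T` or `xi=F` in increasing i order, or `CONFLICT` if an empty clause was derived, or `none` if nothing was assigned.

unit clause [1] forces x1=T; simplify:
  drop -1 from [-4, -1] -> [-4]
  drop -1 from [-3, 5, -1] -> [-3, 5]
  satisfied 2 clause(s); 5 remain; assigned so far: [1]
unit clause [-4] forces x4=F; simplify:
  satisfied 2 clause(s); 3 remain; assigned so far: [1, 4]
unit clause [5] forces x5=T; simplify:
  satisfied 2 clause(s); 1 remain; assigned so far: [1, 4, 5]

Answer: x1=T x4=F x5=T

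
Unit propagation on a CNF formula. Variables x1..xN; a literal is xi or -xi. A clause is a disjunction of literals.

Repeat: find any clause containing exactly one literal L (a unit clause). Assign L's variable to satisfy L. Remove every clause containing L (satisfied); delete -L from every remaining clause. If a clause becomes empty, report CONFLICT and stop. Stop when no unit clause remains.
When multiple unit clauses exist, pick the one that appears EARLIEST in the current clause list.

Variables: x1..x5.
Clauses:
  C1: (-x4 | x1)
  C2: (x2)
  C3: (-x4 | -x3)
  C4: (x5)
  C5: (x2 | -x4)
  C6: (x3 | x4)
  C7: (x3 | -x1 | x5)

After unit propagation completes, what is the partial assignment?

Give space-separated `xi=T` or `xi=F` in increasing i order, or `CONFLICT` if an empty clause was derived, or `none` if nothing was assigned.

unit clause [2] forces x2=T; simplify:
  satisfied 2 clause(s); 5 remain; assigned so far: [2]
unit clause [5] forces x5=T; simplify:
  satisfied 2 clause(s); 3 remain; assigned so far: [2, 5]

Answer: x2=T x5=T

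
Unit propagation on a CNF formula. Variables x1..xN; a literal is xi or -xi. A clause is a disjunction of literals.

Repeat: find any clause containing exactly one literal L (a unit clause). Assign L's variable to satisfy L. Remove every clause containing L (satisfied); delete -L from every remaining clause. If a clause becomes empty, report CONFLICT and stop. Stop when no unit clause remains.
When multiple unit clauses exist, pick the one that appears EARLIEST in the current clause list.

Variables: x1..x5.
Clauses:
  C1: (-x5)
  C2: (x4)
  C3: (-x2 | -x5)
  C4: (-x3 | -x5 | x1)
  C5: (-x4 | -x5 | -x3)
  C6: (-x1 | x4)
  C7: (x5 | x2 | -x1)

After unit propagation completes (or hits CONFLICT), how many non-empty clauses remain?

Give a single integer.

unit clause [-5] forces x5=F; simplify:
  drop 5 from [5, 2, -1] -> [2, -1]
  satisfied 4 clause(s); 3 remain; assigned so far: [5]
unit clause [4] forces x4=T; simplify:
  satisfied 2 clause(s); 1 remain; assigned so far: [4, 5]

Answer: 1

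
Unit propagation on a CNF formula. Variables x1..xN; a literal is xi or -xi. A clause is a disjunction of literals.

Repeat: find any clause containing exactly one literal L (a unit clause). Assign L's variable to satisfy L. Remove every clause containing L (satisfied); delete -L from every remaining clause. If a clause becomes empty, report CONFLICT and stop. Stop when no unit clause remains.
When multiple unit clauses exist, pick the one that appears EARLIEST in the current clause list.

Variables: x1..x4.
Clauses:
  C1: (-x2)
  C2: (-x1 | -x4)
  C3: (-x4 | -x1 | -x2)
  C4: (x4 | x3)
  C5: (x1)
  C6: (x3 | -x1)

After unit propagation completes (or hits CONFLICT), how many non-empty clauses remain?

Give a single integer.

unit clause [-2] forces x2=F; simplify:
  satisfied 2 clause(s); 4 remain; assigned so far: [2]
unit clause [1] forces x1=T; simplify:
  drop -1 from [-1, -4] -> [-4]
  drop -1 from [3, -1] -> [3]
  satisfied 1 clause(s); 3 remain; assigned so far: [1, 2]
unit clause [-4] forces x4=F; simplify:
  drop 4 from [4, 3] -> [3]
  satisfied 1 clause(s); 2 remain; assigned so far: [1, 2, 4]
unit clause [3] forces x3=T; simplify:
  satisfied 2 clause(s); 0 remain; assigned so far: [1, 2, 3, 4]

Answer: 0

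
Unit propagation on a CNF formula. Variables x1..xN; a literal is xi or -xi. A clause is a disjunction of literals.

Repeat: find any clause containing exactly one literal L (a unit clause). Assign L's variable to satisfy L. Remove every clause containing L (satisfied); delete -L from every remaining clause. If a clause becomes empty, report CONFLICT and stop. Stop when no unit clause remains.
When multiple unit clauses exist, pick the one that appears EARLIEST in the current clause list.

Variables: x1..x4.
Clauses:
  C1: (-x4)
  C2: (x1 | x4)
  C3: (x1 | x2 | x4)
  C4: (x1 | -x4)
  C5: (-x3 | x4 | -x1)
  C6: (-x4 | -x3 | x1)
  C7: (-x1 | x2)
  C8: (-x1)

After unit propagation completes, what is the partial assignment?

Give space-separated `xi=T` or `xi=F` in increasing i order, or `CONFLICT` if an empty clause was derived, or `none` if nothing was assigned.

Answer: CONFLICT

Derivation:
unit clause [-4] forces x4=F; simplify:
  drop 4 from [1, 4] -> [1]
  drop 4 from [1, 2, 4] -> [1, 2]
  drop 4 from [-3, 4, -1] -> [-3, -1]
  satisfied 3 clause(s); 5 remain; assigned so far: [4]
unit clause [1] forces x1=T; simplify:
  drop -1 from [-3, -1] -> [-3]
  drop -1 from [-1, 2] -> [2]
  drop -1 from [-1] -> [] (empty!)
  satisfied 2 clause(s); 3 remain; assigned so far: [1, 4]
CONFLICT (empty clause)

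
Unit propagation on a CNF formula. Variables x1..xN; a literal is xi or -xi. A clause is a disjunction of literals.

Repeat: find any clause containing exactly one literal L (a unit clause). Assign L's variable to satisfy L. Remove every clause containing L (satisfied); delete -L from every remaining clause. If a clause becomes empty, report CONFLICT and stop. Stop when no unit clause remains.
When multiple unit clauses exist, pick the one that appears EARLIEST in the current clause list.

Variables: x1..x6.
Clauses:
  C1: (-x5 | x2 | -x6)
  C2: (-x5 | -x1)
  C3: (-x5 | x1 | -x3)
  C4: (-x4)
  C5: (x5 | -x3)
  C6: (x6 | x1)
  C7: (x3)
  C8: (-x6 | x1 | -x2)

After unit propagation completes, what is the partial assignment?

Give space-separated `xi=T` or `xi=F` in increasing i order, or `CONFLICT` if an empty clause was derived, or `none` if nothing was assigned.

unit clause [-4] forces x4=F; simplify:
  satisfied 1 clause(s); 7 remain; assigned so far: [4]
unit clause [3] forces x3=T; simplify:
  drop -3 from [-5, 1, -3] -> [-5, 1]
  drop -3 from [5, -3] -> [5]
  satisfied 1 clause(s); 6 remain; assigned so far: [3, 4]
unit clause [5] forces x5=T; simplify:
  drop -5 from [-5, 2, -6] -> [2, -6]
  drop -5 from [-5, -1] -> [-1]
  drop -5 from [-5, 1] -> [1]
  satisfied 1 clause(s); 5 remain; assigned so far: [3, 4, 5]
unit clause [-1] forces x1=F; simplify:
  drop 1 from [1] -> [] (empty!)
  drop 1 from [6, 1] -> [6]
  drop 1 from [-6, 1, -2] -> [-6, -2]
  satisfied 1 clause(s); 4 remain; assigned so far: [1, 3, 4, 5]
CONFLICT (empty clause)

Answer: CONFLICT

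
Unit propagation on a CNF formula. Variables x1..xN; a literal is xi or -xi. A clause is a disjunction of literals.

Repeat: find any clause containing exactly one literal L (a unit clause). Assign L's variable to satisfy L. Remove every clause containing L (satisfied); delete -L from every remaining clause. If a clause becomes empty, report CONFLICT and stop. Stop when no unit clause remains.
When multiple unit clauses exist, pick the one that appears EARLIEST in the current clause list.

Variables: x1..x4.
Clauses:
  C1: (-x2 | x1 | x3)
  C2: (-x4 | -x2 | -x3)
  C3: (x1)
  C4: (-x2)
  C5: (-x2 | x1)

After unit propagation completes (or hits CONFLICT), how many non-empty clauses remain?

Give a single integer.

unit clause [1] forces x1=T; simplify:
  satisfied 3 clause(s); 2 remain; assigned so far: [1]
unit clause [-2] forces x2=F; simplify:
  satisfied 2 clause(s); 0 remain; assigned so far: [1, 2]

Answer: 0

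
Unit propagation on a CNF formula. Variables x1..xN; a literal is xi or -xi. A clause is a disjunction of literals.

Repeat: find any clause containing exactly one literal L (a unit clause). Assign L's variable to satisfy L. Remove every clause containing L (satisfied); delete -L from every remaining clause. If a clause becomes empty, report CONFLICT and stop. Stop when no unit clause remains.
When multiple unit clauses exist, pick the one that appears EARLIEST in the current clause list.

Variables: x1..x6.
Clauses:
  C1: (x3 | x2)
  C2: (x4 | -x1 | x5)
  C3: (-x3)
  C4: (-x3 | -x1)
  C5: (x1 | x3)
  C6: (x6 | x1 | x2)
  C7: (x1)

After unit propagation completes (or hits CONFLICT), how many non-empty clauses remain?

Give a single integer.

unit clause [-3] forces x3=F; simplify:
  drop 3 from [3, 2] -> [2]
  drop 3 from [1, 3] -> [1]
  satisfied 2 clause(s); 5 remain; assigned so far: [3]
unit clause [2] forces x2=T; simplify:
  satisfied 2 clause(s); 3 remain; assigned so far: [2, 3]
unit clause [1] forces x1=T; simplify:
  drop -1 from [4, -1, 5] -> [4, 5]
  satisfied 2 clause(s); 1 remain; assigned so far: [1, 2, 3]

Answer: 1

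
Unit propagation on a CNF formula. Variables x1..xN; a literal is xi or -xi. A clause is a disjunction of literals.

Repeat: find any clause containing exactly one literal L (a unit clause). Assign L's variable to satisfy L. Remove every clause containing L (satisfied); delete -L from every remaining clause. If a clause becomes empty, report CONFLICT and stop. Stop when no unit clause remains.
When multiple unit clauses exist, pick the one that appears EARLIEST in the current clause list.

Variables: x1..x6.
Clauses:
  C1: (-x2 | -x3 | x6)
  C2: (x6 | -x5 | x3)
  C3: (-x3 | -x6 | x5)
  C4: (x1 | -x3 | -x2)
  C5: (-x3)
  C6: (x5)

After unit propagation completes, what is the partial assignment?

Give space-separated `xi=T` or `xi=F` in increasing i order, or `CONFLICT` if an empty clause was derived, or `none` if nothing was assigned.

Answer: x3=F x5=T x6=T

Derivation:
unit clause [-3] forces x3=F; simplify:
  drop 3 from [6, -5, 3] -> [6, -5]
  satisfied 4 clause(s); 2 remain; assigned so far: [3]
unit clause [5] forces x5=T; simplify:
  drop -5 from [6, -5] -> [6]
  satisfied 1 clause(s); 1 remain; assigned so far: [3, 5]
unit clause [6] forces x6=T; simplify:
  satisfied 1 clause(s); 0 remain; assigned so far: [3, 5, 6]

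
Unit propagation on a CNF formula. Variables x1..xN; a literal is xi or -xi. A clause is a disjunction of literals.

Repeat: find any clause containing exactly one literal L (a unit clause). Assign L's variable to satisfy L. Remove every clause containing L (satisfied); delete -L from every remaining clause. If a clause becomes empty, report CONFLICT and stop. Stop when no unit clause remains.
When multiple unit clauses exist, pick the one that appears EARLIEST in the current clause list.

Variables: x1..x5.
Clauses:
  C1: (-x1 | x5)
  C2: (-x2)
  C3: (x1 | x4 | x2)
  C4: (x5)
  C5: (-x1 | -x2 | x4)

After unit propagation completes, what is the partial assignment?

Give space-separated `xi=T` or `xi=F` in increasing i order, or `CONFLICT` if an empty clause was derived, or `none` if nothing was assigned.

unit clause [-2] forces x2=F; simplify:
  drop 2 from [1, 4, 2] -> [1, 4]
  satisfied 2 clause(s); 3 remain; assigned so far: [2]
unit clause [5] forces x5=T; simplify:
  satisfied 2 clause(s); 1 remain; assigned so far: [2, 5]

Answer: x2=F x5=T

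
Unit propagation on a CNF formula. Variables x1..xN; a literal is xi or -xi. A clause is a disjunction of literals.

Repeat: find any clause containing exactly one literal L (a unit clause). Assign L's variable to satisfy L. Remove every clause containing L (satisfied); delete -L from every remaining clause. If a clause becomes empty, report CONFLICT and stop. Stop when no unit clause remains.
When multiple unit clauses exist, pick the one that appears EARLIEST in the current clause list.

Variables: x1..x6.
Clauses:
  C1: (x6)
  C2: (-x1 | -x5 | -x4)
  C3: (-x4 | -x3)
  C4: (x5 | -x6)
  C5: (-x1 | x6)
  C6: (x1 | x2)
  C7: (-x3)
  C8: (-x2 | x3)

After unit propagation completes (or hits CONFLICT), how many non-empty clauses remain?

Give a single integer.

unit clause [6] forces x6=T; simplify:
  drop -6 from [5, -6] -> [5]
  satisfied 2 clause(s); 6 remain; assigned so far: [6]
unit clause [5] forces x5=T; simplify:
  drop -5 from [-1, -5, -4] -> [-1, -4]
  satisfied 1 clause(s); 5 remain; assigned so far: [5, 6]
unit clause [-3] forces x3=F; simplify:
  drop 3 from [-2, 3] -> [-2]
  satisfied 2 clause(s); 3 remain; assigned so far: [3, 5, 6]
unit clause [-2] forces x2=F; simplify:
  drop 2 from [1, 2] -> [1]
  satisfied 1 clause(s); 2 remain; assigned so far: [2, 3, 5, 6]
unit clause [1] forces x1=T; simplify:
  drop -1 from [-1, -4] -> [-4]
  satisfied 1 clause(s); 1 remain; assigned so far: [1, 2, 3, 5, 6]
unit clause [-4] forces x4=F; simplify:
  satisfied 1 clause(s); 0 remain; assigned so far: [1, 2, 3, 4, 5, 6]

Answer: 0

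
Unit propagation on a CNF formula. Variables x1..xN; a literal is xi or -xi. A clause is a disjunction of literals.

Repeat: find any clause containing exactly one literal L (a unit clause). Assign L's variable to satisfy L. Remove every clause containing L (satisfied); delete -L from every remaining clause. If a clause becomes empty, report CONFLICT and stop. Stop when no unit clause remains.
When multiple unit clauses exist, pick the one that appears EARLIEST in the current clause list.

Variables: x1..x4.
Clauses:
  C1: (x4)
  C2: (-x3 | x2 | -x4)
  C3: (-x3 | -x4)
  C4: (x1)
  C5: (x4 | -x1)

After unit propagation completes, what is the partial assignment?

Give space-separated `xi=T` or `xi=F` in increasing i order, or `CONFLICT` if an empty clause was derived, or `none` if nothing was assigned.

unit clause [4] forces x4=T; simplify:
  drop -4 from [-3, 2, -4] -> [-3, 2]
  drop -4 from [-3, -4] -> [-3]
  satisfied 2 clause(s); 3 remain; assigned so far: [4]
unit clause [-3] forces x3=F; simplify:
  satisfied 2 clause(s); 1 remain; assigned so far: [3, 4]
unit clause [1] forces x1=T; simplify:
  satisfied 1 clause(s); 0 remain; assigned so far: [1, 3, 4]

Answer: x1=T x3=F x4=T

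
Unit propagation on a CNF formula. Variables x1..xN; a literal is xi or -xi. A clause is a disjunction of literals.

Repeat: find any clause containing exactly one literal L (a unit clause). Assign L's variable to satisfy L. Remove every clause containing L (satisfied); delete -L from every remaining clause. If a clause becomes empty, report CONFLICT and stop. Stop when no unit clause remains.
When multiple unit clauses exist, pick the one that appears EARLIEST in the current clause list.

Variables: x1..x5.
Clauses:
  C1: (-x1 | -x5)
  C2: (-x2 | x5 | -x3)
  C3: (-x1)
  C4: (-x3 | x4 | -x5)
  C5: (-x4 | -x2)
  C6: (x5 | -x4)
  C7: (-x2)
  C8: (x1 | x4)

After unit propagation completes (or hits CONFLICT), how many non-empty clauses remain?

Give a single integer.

unit clause [-1] forces x1=F; simplify:
  drop 1 from [1, 4] -> [4]
  satisfied 2 clause(s); 6 remain; assigned so far: [1]
unit clause [-2] forces x2=F; simplify:
  satisfied 3 clause(s); 3 remain; assigned so far: [1, 2]
unit clause [4] forces x4=T; simplify:
  drop -4 from [5, -4] -> [5]
  satisfied 2 clause(s); 1 remain; assigned so far: [1, 2, 4]
unit clause [5] forces x5=T; simplify:
  satisfied 1 clause(s); 0 remain; assigned so far: [1, 2, 4, 5]

Answer: 0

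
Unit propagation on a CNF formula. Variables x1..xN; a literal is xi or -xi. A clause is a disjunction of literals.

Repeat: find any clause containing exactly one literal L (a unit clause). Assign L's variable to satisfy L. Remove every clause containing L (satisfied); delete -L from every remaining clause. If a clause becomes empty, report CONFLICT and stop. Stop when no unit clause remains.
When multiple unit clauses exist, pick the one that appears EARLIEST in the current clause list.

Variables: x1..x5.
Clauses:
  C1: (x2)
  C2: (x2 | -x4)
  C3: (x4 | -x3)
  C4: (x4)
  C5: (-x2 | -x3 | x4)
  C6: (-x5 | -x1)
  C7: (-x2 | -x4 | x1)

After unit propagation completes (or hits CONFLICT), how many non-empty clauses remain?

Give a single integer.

Answer: 0

Derivation:
unit clause [2] forces x2=T; simplify:
  drop -2 from [-2, -3, 4] -> [-3, 4]
  drop -2 from [-2, -4, 1] -> [-4, 1]
  satisfied 2 clause(s); 5 remain; assigned so far: [2]
unit clause [4] forces x4=T; simplify:
  drop -4 from [-4, 1] -> [1]
  satisfied 3 clause(s); 2 remain; assigned so far: [2, 4]
unit clause [1] forces x1=T; simplify:
  drop -1 from [-5, -1] -> [-5]
  satisfied 1 clause(s); 1 remain; assigned so far: [1, 2, 4]
unit clause [-5] forces x5=F; simplify:
  satisfied 1 clause(s); 0 remain; assigned so far: [1, 2, 4, 5]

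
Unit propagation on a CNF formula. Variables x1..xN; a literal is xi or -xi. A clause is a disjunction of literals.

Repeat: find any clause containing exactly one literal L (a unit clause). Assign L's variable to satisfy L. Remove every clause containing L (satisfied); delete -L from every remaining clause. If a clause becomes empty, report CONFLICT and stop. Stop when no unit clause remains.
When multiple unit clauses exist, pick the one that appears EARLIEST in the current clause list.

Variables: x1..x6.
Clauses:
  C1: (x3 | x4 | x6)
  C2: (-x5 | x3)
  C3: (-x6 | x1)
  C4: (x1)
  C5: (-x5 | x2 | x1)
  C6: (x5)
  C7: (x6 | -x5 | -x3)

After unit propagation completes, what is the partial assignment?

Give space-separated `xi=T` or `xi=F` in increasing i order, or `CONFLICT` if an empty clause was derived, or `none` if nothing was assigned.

unit clause [1] forces x1=T; simplify:
  satisfied 3 clause(s); 4 remain; assigned so far: [1]
unit clause [5] forces x5=T; simplify:
  drop -5 from [-5, 3] -> [3]
  drop -5 from [6, -5, -3] -> [6, -3]
  satisfied 1 clause(s); 3 remain; assigned so far: [1, 5]
unit clause [3] forces x3=T; simplify:
  drop -3 from [6, -3] -> [6]
  satisfied 2 clause(s); 1 remain; assigned so far: [1, 3, 5]
unit clause [6] forces x6=T; simplify:
  satisfied 1 clause(s); 0 remain; assigned so far: [1, 3, 5, 6]

Answer: x1=T x3=T x5=T x6=T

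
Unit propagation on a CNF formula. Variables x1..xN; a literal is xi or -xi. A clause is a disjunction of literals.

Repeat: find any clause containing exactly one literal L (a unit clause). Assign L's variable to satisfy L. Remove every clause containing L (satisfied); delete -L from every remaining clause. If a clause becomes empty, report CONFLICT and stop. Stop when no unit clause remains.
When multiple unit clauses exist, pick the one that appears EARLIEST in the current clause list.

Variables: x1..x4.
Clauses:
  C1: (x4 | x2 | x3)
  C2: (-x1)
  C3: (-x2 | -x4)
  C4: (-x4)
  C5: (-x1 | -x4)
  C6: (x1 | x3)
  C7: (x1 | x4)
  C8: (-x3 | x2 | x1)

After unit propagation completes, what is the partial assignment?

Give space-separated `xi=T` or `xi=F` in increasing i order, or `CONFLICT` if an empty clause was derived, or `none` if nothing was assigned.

Answer: CONFLICT

Derivation:
unit clause [-1] forces x1=F; simplify:
  drop 1 from [1, 3] -> [3]
  drop 1 from [1, 4] -> [4]
  drop 1 from [-3, 2, 1] -> [-3, 2]
  satisfied 2 clause(s); 6 remain; assigned so far: [1]
unit clause [-4] forces x4=F; simplify:
  drop 4 from [4, 2, 3] -> [2, 3]
  drop 4 from [4] -> [] (empty!)
  satisfied 2 clause(s); 4 remain; assigned so far: [1, 4]
CONFLICT (empty clause)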